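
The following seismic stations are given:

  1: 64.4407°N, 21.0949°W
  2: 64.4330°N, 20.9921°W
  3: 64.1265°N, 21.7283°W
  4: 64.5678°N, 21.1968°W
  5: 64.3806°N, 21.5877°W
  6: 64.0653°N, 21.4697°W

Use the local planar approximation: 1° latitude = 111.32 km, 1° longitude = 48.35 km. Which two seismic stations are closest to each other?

Pairwise distances:
1–2: 5.0437 km
3–6: 14.2389 km
1–4: 14.9820 km
2–4: 17.9759 km
1–5: 24.7483 km
4–5: 28.1332 km
3–5: 29.0918 km
2–5: 29.3821 km
5–6: 35.5599 km
1–6: 45.5495 km
1–3: 46.4893 km
2–6: 46.9968 km
2–3: 49.3069 km
3–4: 55.4410 km
4–6: 57.4734 km
Closest pair: 1–2 at 5.0437 km.

1 and 2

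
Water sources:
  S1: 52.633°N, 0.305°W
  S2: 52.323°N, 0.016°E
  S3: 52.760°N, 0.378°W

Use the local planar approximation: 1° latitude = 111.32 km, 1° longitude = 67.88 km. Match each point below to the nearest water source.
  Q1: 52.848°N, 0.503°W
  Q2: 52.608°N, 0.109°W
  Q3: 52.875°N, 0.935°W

Q1→S3; Q2→S1; Q3→S3

Q1 at 52.848°N, 0.503°W:
  S1: √((-0.215·111.32)² + (0.198·67.88)²) = √(572.82678 + 180.64005) = 27.449 km
  S2: √((-0.525·111.32)² + (0.519·67.88)²) = √(3415.58425 + 1241.13317) = 68.240 km
  S3: √((-0.088·111.32)² + (0.125·67.88)²) = √(95.96475 + 71.99522) = 12.960 km
  → nearest: S3 (12.960 km)
Q2 at 52.608°N, 0.109°W:
  S1: √((0.025·111.32)² + (-0.196·67.88)²) = √(7.74509 + 177.00919) = 13.592 km
  S2: √((-0.285·111.32)² + (0.125·67.88)²) = √(1006.55177 + 71.99522) = 32.841 km
  S3: √((0.152·111.32)² + (-0.269·67.88)²) = √(286.30806 + 333.41737) = 24.894 km
  → nearest: S1 (13.592 km)
Q3 at 52.875°N, 0.935°W:
  S1: √((-0.242·111.32)² + (0.630·67.88)²) = √(725.73343 + 1828.79391) = 50.542 km
  S2: √((-0.552·111.32)² + (0.951·67.88)²) = √(3775.93536 + 4167.20342) = 89.124 km
  S3: √((-0.115·111.32)² + (0.557·67.88)²) = √(163.88608 + 1429.53258) = 39.918 km
  → nearest: S3 (39.918 km)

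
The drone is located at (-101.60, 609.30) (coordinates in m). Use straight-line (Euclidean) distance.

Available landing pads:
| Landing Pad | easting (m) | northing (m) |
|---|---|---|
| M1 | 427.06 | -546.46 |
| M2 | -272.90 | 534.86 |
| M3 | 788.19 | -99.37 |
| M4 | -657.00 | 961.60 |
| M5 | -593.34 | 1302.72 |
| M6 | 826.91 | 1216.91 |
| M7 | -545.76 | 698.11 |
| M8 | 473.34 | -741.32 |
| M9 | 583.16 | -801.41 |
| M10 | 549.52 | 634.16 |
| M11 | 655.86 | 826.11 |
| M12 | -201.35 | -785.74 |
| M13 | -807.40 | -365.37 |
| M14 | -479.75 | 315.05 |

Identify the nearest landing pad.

Distances from (-101.60, 609.30):
M1: 1270.93 m
M2: 186.78 m
M3: 1137.51 m
M4: 657.71 m
M5: 850.08 m
M6: 1109.65 m
M7: 452.95 m
M8: 1467.90 m
M9: 1568.12 m
M10: 651.59 m
M11: 787.88 m
M12: 1398.60 m
M13: 1203.38 m
M14: 479.15 m
Minimum: M2 at 186.78 m.

M2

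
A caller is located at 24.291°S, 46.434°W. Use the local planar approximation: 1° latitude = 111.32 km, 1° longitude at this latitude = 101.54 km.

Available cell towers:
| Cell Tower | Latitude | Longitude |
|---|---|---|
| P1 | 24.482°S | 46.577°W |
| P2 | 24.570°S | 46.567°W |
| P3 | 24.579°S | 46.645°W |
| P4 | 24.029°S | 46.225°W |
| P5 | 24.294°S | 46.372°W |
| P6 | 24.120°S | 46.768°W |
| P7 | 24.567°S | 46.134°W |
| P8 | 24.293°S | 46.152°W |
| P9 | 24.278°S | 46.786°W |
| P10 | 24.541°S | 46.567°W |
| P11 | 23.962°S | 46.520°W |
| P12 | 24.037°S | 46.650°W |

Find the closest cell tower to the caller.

P5

Distances from 24.291°S, 46.434°W:
P1: 25.747 km
P2: 33.867 km
P3: 38.560 km
P4: 36.070 km
P5: 6.304 km
P6: 38.891 km
P7: 43.266 km
P8: 28.635 km
P9: 35.771 km
P10: 30.934 km
P11: 37.651 km
P12: 35.785 km
Minimum: P5 at 6.304 km.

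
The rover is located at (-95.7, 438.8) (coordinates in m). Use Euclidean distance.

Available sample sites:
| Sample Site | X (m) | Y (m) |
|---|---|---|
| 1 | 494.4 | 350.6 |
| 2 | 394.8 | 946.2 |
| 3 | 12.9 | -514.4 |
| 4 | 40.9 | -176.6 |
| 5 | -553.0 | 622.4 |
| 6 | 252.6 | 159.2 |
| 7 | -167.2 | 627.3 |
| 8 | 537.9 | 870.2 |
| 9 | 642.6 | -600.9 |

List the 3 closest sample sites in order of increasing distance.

Distances from (-95.7, 438.8):
1: √((590.1)² + (-88.2)²) = √(348218.010 + 7779.240) = 596.7 m
2: √((490.5)² + (507.4)²) = √(240590.250 + 257454.760) = 705.7 m
3: √((108.6)² + (-953.2)²) = √(11793.960 + 908590.240) = 959.4 m
4: √((136.6)² + (-615.4)²) = √(18659.560 + 378717.160) = 630.4 m
5: √((-457.3)² + (183.6)²) = √(209123.290 + 33708.960) = 492.8 m
6: √((348.3)² + (-279.6)²) = √(121312.890 + 78176.160) = 446.6 m
7: √((-71.5)² + (188.5)²) = √(5112.250 + 35532.250) = 201.6 m
8: √((633.6)² + (431.4)²) = √(401448.960 + 186105.960) = 766.5 m
9: √((738.3)² + (-1039.7)²) = √(545086.890 + 1080976.090) = 1275.2 m
Sorted: 7 (201.6 m) < 6 (446.6 m) < 5 (492.8 m) < 1 (596.7 m) < 4 (630.4 m) < …

7, 6, 5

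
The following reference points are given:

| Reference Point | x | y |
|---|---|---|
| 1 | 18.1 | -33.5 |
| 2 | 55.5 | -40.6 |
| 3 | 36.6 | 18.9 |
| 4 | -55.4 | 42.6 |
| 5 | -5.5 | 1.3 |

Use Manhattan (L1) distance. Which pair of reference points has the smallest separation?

1 and 2

Pairwise distances:
1–2: 44.5
1–3: 70.9
1–4: 149.6
1–5: 58.4
2–3: 78.4
2–4: 194.1
2–5: 102.9
3–4: 115.7
3–5: 59.7
4–5: 91.2
Closest pair: 1–2 at 44.5.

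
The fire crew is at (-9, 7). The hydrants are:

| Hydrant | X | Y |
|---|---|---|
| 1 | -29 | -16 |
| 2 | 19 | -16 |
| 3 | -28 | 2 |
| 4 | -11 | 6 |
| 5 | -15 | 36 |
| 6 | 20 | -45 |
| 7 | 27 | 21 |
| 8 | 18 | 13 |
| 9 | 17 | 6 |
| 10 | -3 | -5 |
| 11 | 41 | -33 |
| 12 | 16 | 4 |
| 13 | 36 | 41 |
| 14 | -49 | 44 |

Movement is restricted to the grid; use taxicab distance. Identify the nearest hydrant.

4

Distances from (-9, 7):
1: 43
2: 51
3: 24
4: 3
5: 35
6: 81
7: 50
8: 33
9: 27
10: 18
11: 90
12: 28
13: 79
14: 77
Minimum: 4 at 3.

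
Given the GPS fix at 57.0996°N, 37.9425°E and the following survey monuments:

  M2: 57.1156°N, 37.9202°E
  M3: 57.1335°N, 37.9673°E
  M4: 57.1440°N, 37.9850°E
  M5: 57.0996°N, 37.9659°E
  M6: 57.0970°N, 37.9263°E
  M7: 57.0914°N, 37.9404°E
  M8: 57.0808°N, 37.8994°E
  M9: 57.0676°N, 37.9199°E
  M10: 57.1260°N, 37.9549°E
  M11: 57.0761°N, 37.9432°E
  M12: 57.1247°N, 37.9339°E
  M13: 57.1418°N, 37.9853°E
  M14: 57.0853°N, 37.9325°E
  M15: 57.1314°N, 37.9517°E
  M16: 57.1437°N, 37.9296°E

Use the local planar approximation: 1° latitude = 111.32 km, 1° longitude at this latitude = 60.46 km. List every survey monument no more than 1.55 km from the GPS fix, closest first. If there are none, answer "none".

M7, M6, M5

Distances from 57.0996°N, 37.9425°E:
M2: √((0.0160·111.32)² + (-0.0223·60.46)²) = √(3.172388 + 1.817800) = 2.2339 km
M3: √((0.0339·111.32)² + (0.0248·60.46)²) = √(14.241174 + 2.248224) = 4.0607 km
M4: √((0.0444·111.32)² + (0.0425·60.46)²) = √(24.429374 + 6.602587) = 5.5706 km
M5: √((0.0000·111.32)² + (0.0234·60.46)²) = √(0.000000 + 2.001557) = 1.4148 km
M6: √((-0.0026·111.32)² + (-0.0162·60.46)²) = √(0.083771 + 0.959326) = 1.0213 km
M7: √((-0.0082·111.32)² + (-0.0021·60.46)²) = √(0.833248 + 0.016120) = 0.9216 km
M8: √((-0.0188·111.32)² + (-0.0431·60.46)²) = √(4.379879 + 6.790329) = 3.3422 km
M9: √((-0.0320·111.32)² + (-0.0226·60.46)²) = √(12.689554 + 1.867038) = 3.8153 km
M10: √((0.0264·111.32)² + (0.0124·60.46)²) = √(8.636828 + 0.562056) = 3.0330 km
M11: √((-0.0235·111.32)² + (0.0007·60.46)²) = √(6.843561 + 0.001791) = 2.6164 km
M12: √((0.0251·111.32)² + (-0.0086·60.46)²) = √(7.807174 + 0.270354) = 2.8421 km
M13: √((0.0422·111.32)² + (0.0428·60.46)²) = √(22.068423 + 6.696129) = 5.3633 km
M14: √((-0.0143·111.32)² + (-0.0100·60.46)²) = √(2.534069 + 0.365541) = 1.7028 km
M15: √((0.0318·111.32)² + (0.0092·60.46)²) = √(12.531430 + 0.309394) = 3.5834 km
M16: √((0.0441·111.32)² + (-0.0129·60.46)²) = √(24.100362 + 0.608297) = 4.9708 km
Threshold 1.55 km: M7 (0.9216 km), M6 (1.0213 km), M5 (1.4148 km) are within range.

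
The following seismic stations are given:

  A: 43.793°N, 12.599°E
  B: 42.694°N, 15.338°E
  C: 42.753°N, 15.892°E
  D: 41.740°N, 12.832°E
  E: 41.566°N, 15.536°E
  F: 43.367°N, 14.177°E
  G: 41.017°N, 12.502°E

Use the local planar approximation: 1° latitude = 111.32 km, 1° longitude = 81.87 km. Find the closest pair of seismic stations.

B and C

Pairwise distances:
A–B: √((-1.099·111.32)² + (2.739·81.87)²) = √(14967.24198 + 50284.44317) = 255.444 km
A–C: √((-1.040·111.32)² + (3.293·81.87)²) = √(13403.34122 + 72683.03308) = 293.405 km
A–D: √((-2.053·111.32)² + (0.233·81.87)²) = √(52230.51332 + 363.88271) = 229.335 km
A–E: √((-2.227·111.32)² + (2.937·81.87)²) = √(61459.18960 + 57817.25568) = 345.364 km
A–F: √((-0.426·111.32)² + (1.578·81.87)²) = √(2248.87643 + 16690.27831) = 137.620 km
A–G: √((-2.776·111.32)² + (-0.097·81.87)²) = √(95496.03035 + 63.06568) = 309.126 km
B–C: √((0.059·111.32)² + (0.554·81.87)²) = √(43.13705 + 2057.16492) = 45.829 km
B–D: √((-0.954·111.32)² + (-2.506·81.87)²) = √(11278.28707 + 42093.17783) = 231.023 km
B–E: √((-1.128·111.32)² + (0.198·81.87)²) = √(15767.56372 + 262.77253) = 126.611 km
B–F: √((0.673·111.32)² + (-1.161·81.87)²) = √(5612.76067 + 9034.70591) = 121.027 km
B–G: √((-1.677·111.32)² + (-2.836·81.87)²) = √(34850.78144 + 53909.09409) = 297.926 km
C–D: √((-1.013·111.32)² + (-3.060·81.87)²) = √(12716.43237 + 62761.37269) = 274.732 km
C–E: √((-1.187·111.32)² + (-0.356·81.87)²) = √(17460.14449 + 849.47299) = 135.313 km
C–F: √((0.614·111.32)² + (-1.715·81.87)²) = √(4671.78812 + 19714.13969) = 156.160 km
C–G: √((-1.736·111.32)² + (-3.390·81.87)²) = √(37346.14998 + 77028.06304) = 338.193 km
D–E: √((-0.174·111.32)² + (2.704·81.87)²) = √(375.18450 + 49007.54590) = 222.222 km
D–F: √((1.627·111.32)² + (1.345·81.87)²) = √(32803.59952 + 12125.34626) = 211.964 km
D–G: √((-0.723·111.32)² + (-0.330·81.87)²) = √(6477.73220 + 729.92369) = 84.898 km
E–F: √((1.801·111.32)² + (-1.359·81.87)²) = √(40195.16548 + 12379.08355) = 229.291 km
E–G: √((-0.549·111.32)² + (-3.034·81.87)²) = √(3735.00411 + 61699.37059) = 255.801 km
F–G: √((-2.350·111.32)² + (-1.675·81.87)²) = √(68435.60640 + 18805.25399) = 295.366 km
Closest pair: B–C at 45.829 km.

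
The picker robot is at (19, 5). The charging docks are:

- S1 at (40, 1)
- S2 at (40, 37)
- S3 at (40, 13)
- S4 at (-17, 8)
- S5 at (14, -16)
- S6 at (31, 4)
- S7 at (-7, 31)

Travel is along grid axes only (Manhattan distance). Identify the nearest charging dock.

Distances from (19, 5):
S1: |21| + |-4| = 21 + 4 = 25
S2: |21| + |32| = 21 + 32 = 53
S3: |21| + |8| = 21 + 8 = 29
S4: |-36| + |3| = 36 + 3 = 39
S5: |-5| + |-21| = 5 + 21 = 26
S6: |12| + |-1| = 12 + 1 = 13
S7: |-26| + |26| = 26 + 26 = 52
Minimum: S6 at 13.

S6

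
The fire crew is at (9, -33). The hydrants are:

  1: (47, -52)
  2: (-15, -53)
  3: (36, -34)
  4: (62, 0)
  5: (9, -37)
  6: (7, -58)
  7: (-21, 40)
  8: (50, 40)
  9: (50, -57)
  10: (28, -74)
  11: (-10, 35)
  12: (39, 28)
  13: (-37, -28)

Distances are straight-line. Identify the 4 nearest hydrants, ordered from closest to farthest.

5, 6, 3, 2

Distances from (9, -33):
1: 42.5
2: 31.2
3: 27.0
4: 62.4
5: 4.0
6: 25.1
7: 78.9
8: 83.7
9: 47.5
10: 45.2
11: 70.6
12: 68.0
13: 46.3
Sorted: 5 (4.0) < 6 (25.1) < 3 (27.0) < 2 (31.2) < 1 (42.5) < 10 (45.2) < …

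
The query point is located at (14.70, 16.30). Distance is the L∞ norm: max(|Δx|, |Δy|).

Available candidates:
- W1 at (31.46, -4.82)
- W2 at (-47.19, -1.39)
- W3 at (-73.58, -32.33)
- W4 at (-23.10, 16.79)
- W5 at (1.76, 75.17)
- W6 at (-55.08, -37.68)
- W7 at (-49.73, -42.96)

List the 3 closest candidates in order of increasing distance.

W1, W4, W5

Distances from (14.70, 16.30):
W1: 21.12
W2: 61.89
W3: 88.28
W4: 37.80
W5: 58.87
W6: 69.78
W7: 64.43
Sorted: W1 (21.12) < W4 (37.80) < W5 (58.87) < W2 (61.89) < W7 (64.43) < …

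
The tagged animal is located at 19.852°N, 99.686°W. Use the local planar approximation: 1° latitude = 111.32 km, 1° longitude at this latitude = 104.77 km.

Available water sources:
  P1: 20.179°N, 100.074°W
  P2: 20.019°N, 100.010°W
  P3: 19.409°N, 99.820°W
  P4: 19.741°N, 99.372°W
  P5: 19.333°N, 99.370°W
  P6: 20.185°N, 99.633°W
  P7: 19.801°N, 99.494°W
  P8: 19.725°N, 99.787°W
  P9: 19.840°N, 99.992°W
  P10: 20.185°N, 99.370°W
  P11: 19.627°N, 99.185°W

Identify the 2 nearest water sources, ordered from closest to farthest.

P8, P7

Distances from 19.852°N, 99.686°W:
P1: √((0.327·111.32)² + (-0.388·104.77)²) = √(1325.07939 + 1652.48429) = 54.567 km
P2: √((0.167·111.32)² + (-0.324·104.77)²) = √(345.60446 + 1152.29561) = 38.703 km
P3: √((-0.443·111.32)² + (-0.134·104.77)²) = √(2431.94555 + 197.09858) = 51.274 km
P4: √((-0.111·111.32)² + (0.314·104.77)²) = √(152.68359 + 1082.26393) = 35.142 km
P5: √((-0.519·111.32)² + (0.316·104.77)²) = √(3337.95987 + 1096.09464) = 66.589 km
P6: √((0.333·111.32)² + (0.053·104.77)²) = √(1374.15228 + 30.83370) = 37.483 km
P7: √((-0.051·111.32)² + (0.192·104.77)²) = √(32.23196 + 404.64702) = 20.902 km
P8: √((-0.127·111.32)² + (-0.101·104.77)²) = √(199.87286 + 111.97386) = 17.659 km
P9: √((-0.012·111.32)² + (-0.306·104.77)²) = √(1.78447 + 1027.81923) = 32.087 km
P10: √((0.333·111.32)² + (0.316·104.77)²) = √(1374.15228 + 1096.09464) = 49.702 km
P11: √((-0.225·111.32)² + (0.501·104.77)²) = √(627.35221 + 2755.17595) = 58.160 km
Sorted: P8 (17.659 km) < P7 (20.902 km) < P9 (32.087 km) < P4 (35.142 km) < …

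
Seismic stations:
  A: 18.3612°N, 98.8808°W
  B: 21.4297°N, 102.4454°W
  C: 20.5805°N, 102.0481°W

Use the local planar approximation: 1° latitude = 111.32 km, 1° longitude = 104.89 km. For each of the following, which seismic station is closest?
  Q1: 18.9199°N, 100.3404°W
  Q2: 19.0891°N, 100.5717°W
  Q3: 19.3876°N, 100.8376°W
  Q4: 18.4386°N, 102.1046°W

Q1 at 18.9199°N, 100.3404°W:
  A: √((-0.5587·111.32)² + (1.4596·104.89)²) = √(3868.153840 + 23438.827359) = 165.2482 km
  B: √((2.5098·111.32)² + (-2.1050·104.89)²) = √(78059.295119 + 48749.747563) = 356.1026 km
  C: √((1.6606·111.32)² + (-1.7077·104.89)²) = √(34172.477206 + 32084.208331) = 257.4037 km
  → nearest: A (165.2482 km)
Q2 at 19.0891°N, 100.5717°W:
  A: √((-0.7279·111.32)² + (1.6909·104.89)²) = √(6565.833026 + 31456.037877) = 194.9920 km
  B: √((2.3406·111.32)² + (-1.8737·104.89)²) = √(67889.216522 + 38624.981498) = 326.3651 km
  C: √((1.4914·111.32)² + (-1.4764·104.89)²) = √(27563.519649 + 23981.494473) = 227.0353 km
  → nearest: A (194.9920 km)
Q3 at 19.3876°N, 100.8376°W:
  A: √((-1.0264·111.32)² + (1.9568·104.89)²) = √(13055.084346 + 42127.050198) = 234.9088 km
  B: √((2.0421·111.32)² + (-1.6078·104.89)²) = √(51677.370337 + 28440.172058) = 283.0504 km
  C: √((1.1929·111.32)² + (-1.2105·104.89)²) = √(17634.147637 + 16121.214570) = 183.7263 km
  → nearest: C (183.7263 km)
Q4 at 18.4386°N, 102.1046°W:
  A: √((-0.0774·111.32)² + (3.2238·104.89)²) = √(74.238351 + 114341.623078) = 338.2541 km
  B: √((2.9911·111.32)² + (-0.3408·104.89)²) = √(110868.522777 + 1277.813120) = 334.8826 km
  C: √((2.1419·111.32)² + (0.0565·104.89)²) = √(56851.872973 + 35.120854) = 238.5099 km
  → nearest: C (238.5099 km)

Q1→A; Q2→A; Q3→C; Q4→C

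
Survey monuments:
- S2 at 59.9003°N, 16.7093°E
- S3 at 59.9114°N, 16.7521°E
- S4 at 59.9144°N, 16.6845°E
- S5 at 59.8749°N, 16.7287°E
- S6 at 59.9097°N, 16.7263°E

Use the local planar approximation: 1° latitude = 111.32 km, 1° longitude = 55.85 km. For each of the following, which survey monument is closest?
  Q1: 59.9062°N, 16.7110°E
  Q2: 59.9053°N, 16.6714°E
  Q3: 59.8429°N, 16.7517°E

Q1 at 59.9062°N, 16.7110°E:
  S2: √((-0.0059·111.32)² + (-0.0017·55.85)²) = √(0.431370 + 0.009015) = 0.6636 km
  S3: √((0.0052·111.32)² + (0.0411·55.85)²) = √(0.335084 + 5.269022) = 2.3673 km
  S4: √((0.0082·111.32)² + (-0.0265·55.85)²) = √(0.833248 + 2.190474) = 1.7389 km
  S5: √((-0.0313·111.32)² + (0.0177·55.85)²) = √(12.140458 + 0.977221) = 3.6218 km
  S6: √((0.0035·111.32)² + (0.0153·55.85)²) = √(0.151804 + 0.730179) = 0.9391 km
  → nearest: S2 (0.6636 km)
Q2 at 59.9053°N, 16.6714°E:
  S2: √((-0.0050·111.32)² + (0.0379·55.85)²) = √(0.309804 + 4.480482) = 2.1887 km
  S3: √((0.0061·111.32)² + (0.0807·55.85)²) = √(0.461112 + 20.313905) = 4.5580 km
  S4: √((0.0091·111.32)² + (0.0131·55.85)²) = √(1.026193 + 0.535290) = 1.2496 km
  S5: √((-0.0304·111.32)² + (0.0573·55.85)²) = √(11.452322 + 10.241312) = 4.6576 km
  S6: √((0.0044·111.32)² + (0.0549·55.85)²) = √(0.239912 + 9.401368) = 3.1050 km
  → nearest: S4 (1.2496 km)
Q3 at 59.8429°N, 16.7517°E:
  S2: √((0.0574·111.32)² + (-0.0424·55.85)²) = √(40.829135 + 5.607613) = 6.8145 km
  S3: √((0.0685·111.32)² + (0.0004·55.85)²) = √(58.147030 + 0.000499) = 7.6255 km
  S4: √((0.0715·111.32)² + (-0.0672·55.85)²) = √(63.351730 + 14.085910) = 8.7999 km
  S5: √((0.0320·111.32)² + (-0.0230·55.85)²) = √(12.689554 + 1.650069) = 3.7868 km
  S6: √((0.0668·111.32)² + (-0.0254·55.85)²) = √(55.296714 + 2.012398) = 7.5703 km
  → nearest: S5 (3.7868 km)

Q1→S2; Q2→S4; Q3→S5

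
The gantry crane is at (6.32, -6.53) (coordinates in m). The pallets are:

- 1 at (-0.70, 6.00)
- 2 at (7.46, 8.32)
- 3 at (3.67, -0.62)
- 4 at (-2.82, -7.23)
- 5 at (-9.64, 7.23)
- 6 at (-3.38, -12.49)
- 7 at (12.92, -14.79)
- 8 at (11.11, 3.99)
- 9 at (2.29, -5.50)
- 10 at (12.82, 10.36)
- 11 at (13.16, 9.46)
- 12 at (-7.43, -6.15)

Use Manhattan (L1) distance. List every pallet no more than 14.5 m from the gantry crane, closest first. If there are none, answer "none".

9, 3, 4, 12

Distances from (6.32, -6.53):
1: |-7.02| + |12.53| = 7.02 + 12.53 = 19.55 m
2: |1.14| + |14.85| = 1.14 + 14.85 = 15.99 m
3: |-2.65| + |5.91| = 2.65 + 5.91 = 8.56 m
4: |-9.14| + |-0.70| = 9.14 + 0.70 = 9.84 m
5: |-15.96| + |13.76| = 15.96 + 13.76 = 29.72 m
6: |-9.70| + |-5.96| = 9.70 + 5.96 = 15.66 m
7: |6.60| + |-8.26| = 6.60 + 8.26 = 14.86 m
8: |4.79| + |10.52| = 4.79 + 10.52 = 15.31 m
9: |-4.03| + |1.03| = 4.03 + 1.03 = 5.06 m
10: |6.50| + |16.89| = 6.50 + 16.89 = 23.39 m
11: |6.84| + |15.99| = 6.84 + 15.99 = 22.83 m
12: |-13.75| + |0.38| = 13.75 + 0.38 = 14.13 m
Threshold 14.5 m: 9 (5.06 m), 3 (8.56 m), 4 (9.84 m), 12 (14.13 m) are within range.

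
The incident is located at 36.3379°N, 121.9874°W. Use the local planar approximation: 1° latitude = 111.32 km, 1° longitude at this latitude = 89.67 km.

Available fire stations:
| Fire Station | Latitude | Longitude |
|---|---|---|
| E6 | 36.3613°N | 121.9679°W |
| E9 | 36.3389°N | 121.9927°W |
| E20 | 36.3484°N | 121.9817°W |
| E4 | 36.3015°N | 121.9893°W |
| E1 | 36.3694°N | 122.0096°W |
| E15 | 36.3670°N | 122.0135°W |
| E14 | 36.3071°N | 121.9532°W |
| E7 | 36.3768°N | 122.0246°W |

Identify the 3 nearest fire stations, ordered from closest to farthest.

Distances from 36.3379°N, 121.9874°W:
E6: √((0.0234·111.32)² + (0.0195·89.67)²) = √(6.785441 + 3.057480) = 3.1373 km
E9: √((0.0010·111.32)² + (-0.0053·89.67)²) = √(0.012392 + 0.225864) = 0.4881 km
E20: √((0.0105·111.32)² + (0.0057·89.67)²) = √(1.366234 + 0.261243) = 1.2757 km
E4: √((-0.0364·111.32)² + (-0.0019·89.67)²) = √(16.419093 + 0.029027) = 4.0556 km
E1: √((0.0315·111.32)² + (-0.0222·89.67)²) = √(12.296103 + 3.962783) = 4.0322 km
E15: √((0.0291·111.32)² + (-0.0261·89.67)²) = √(10.493790 + 5.477411) = 3.9964 km
E14: √((-0.0308·111.32)² + (0.0342·89.67)²) = √(11.755682 + 9.404735) = 4.6000 km
E7: √((0.0389·111.32)² + (-0.0372·89.67)²) = √(18.751914 + 11.127055) = 5.4662 km
Sorted: E9 (0.4881 km) < E20 (1.2757 km) < E6 (3.1373 km) < E15 (3.9964 km) < E1 (4.0322 km) < …

E9, E20, E6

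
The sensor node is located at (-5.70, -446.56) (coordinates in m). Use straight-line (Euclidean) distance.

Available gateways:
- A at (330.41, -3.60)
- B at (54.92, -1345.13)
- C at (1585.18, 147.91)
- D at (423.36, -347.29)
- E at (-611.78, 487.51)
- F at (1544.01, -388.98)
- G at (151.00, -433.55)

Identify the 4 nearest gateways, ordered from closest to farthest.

G, D, A, B

Distances from (-5.70, -446.56):
A: √((336.11)² + (442.96)²) = √(112969.9321 + 196213.5616) = 556.04 m
B: √((60.62)² + (-898.57)²) = √(3674.7844 + 807428.0449) = 900.61 m
C: √((1590.88)² + (594.47)²) = √(2530899.1744 + 353394.5809) = 1698.32 m
D: √((429.06)² + (99.27)²) = √(184092.4836 + 9854.5329) = 440.39 m
E: √((-606.08)² + (934.07)²) = √(367332.9664 + 872486.7649) = 1113.47 m
F: √((1549.71)² + (57.58)²) = √(2401601.0841 + 3315.4564) = 1550.78 m
G: √((156.70)² + (13.01)²) = √(24554.8900 + 169.2601) = 157.24 m
Sorted: G (157.24 m) < D (440.39 m) < A (556.04 m) < B (900.61 m) < E (1113.47 m) < F (1550.78 m) < …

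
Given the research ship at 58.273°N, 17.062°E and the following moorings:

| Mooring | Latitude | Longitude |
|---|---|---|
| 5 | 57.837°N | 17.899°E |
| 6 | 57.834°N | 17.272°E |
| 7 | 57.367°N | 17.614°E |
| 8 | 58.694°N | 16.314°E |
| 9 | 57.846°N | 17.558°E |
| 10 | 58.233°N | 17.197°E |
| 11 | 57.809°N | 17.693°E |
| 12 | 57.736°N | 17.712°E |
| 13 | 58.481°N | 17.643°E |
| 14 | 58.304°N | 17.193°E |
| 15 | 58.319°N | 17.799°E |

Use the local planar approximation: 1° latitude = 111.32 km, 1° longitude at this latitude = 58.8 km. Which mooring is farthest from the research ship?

Distances from 58.273°N, 17.062°E:
5: √((-0.436·111.32)² + (0.837·58.8)²) = √(2355.69670 + 2422.17528) = 69.122 km
6: √((-0.439·111.32)² + (0.210·58.8)²) = √(2388.22608 + 152.47310) = 50.405 km
7: √((-0.906·111.32)² + (0.552·58.8)²) = √(10171.91660 + 1053.49580) = 105.950 km
8: √((0.421·111.32)² + (-0.748·58.8)²) = √(2196.39571 + 1934.45151) = 64.272 km
9: √((-0.427·111.32)² + (0.496·58.8)²) = √(2259.44693 + 850.58556) = 55.768 km
10: √((-0.040·111.32)² + (0.135·58.8)²) = √(19.82743 + 63.01184) = 9.102 km
11: √((-0.464·111.32)² + (0.631·58.8)²) = √(2667.97869 + 1376.61777) = 63.597 km
12: √((-0.537·111.32)² + (0.650·58.8)²) = √(3573.50971 + 1460.76840) = 70.953 km
13: √((0.208·111.32)² + (0.581·58.8)²) = √(536.13365 + 1167.09690) = 41.270 km
14: √((0.031·111.32)² + (0.131·58.8)²) = √(11.90885 + 59.33313) = 8.440 km
15: √((0.046·111.32)² + (0.737·58.8)²) = √(26.22177 + 1877.97423) = 43.637 km
Maximum: 7 at 105.950 km.

7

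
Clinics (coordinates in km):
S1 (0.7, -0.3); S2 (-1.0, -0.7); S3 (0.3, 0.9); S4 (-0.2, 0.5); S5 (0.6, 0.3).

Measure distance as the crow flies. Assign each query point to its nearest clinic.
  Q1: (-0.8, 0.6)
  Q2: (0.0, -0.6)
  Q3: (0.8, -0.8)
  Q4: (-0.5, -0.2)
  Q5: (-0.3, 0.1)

Q1 at (-0.8, 0.6):
  S1: √((1.5)² + (-0.9)²) = √(2.250000 + 0.810000) = 1.7493 km
  S2: √((-0.2)² + (-1.3)²) = √(0.040000 + 1.690000) = 1.3153 km
  S3: √((1.1)² + (0.3)²) = √(1.210000 + 0.090000) = 1.1402 km
  S4: √((0.6)² + (-0.1)²) = √(0.360000 + 0.010000) = 0.6083 km
  S5: √((1.4)² + (-0.3)²) = √(1.960000 + 0.090000) = 1.4318 km
  → nearest: S4 (0.6083 km)
Q2 at (0.0, -0.6):
  S1: √((0.7)² + (0.3)²) = √(0.490000 + 0.090000) = 0.7616 km
  S2: √((-1.0)² + (-0.1)²) = √(1.000000 + 0.010000) = 1.0050 km
  S3: √((0.3)² + (1.5)²) = √(0.090000 + 2.250000) = 1.5297 km
  S4: √((-0.2)² + (1.1)²) = √(0.040000 + 1.210000) = 1.1180 km
  S5: √((0.6)² + (0.9)²) = √(0.360000 + 0.810000) = 1.0817 km
  → nearest: S1 (0.7616 km)
Q3 at (0.8, -0.8):
  S1: √((-0.1)² + (0.5)²) = √(0.010000 + 0.250000) = 0.5099 km
  S2: √((-1.8)² + (0.1)²) = √(3.240000 + 0.010000) = 1.8028 km
  S3: √((-0.5)² + (1.7)²) = √(0.250000 + 2.890000) = 1.7720 km
  S4: √((-1.0)² + (1.3)²) = √(1.000000 + 1.690000) = 1.6401 km
  S5: √((-0.2)² + (1.1)²) = √(0.040000 + 1.210000) = 1.1180 km
  → nearest: S1 (0.5099 km)
Q4 at (-0.5, -0.2):
  S1: √((1.2)² + (-0.1)²) = √(1.440000 + 0.010000) = 1.2042 km
  S2: √((-0.5)² + (-0.5)²) = √(0.250000 + 0.250000) = 0.7071 km
  S3: √((0.8)² + (1.1)²) = √(0.640000 + 1.210000) = 1.3601 km
  S4: √((0.3)² + (0.7)²) = √(0.090000 + 0.490000) = 0.7616 km
  S5: √((1.1)² + (0.5)²) = √(1.210000 + 0.250000) = 1.2083 km
  → nearest: S2 (0.7071 km)
Q5 at (-0.3, 0.1):
  S1: √((1.0)² + (-0.4)²) = √(1.000000 + 0.160000) = 1.0770 km
  S2: √((-0.7)² + (-0.8)²) = √(0.490000 + 0.640000) = 1.0630 km
  S3: √((0.6)² + (0.8)²) = √(0.360000 + 0.640000) = 1.0000 km
  S4: √((0.1)² + (0.4)²) = √(0.010000 + 0.160000) = 0.4123 km
  S5: √((0.9)² + (0.2)²) = √(0.810000 + 0.040000) = 0.9220 km
  → nearest: S4 (0.4123 km)

Q1→S4; Q2→S1; Q3→S1; Q4→S2; Q5→S4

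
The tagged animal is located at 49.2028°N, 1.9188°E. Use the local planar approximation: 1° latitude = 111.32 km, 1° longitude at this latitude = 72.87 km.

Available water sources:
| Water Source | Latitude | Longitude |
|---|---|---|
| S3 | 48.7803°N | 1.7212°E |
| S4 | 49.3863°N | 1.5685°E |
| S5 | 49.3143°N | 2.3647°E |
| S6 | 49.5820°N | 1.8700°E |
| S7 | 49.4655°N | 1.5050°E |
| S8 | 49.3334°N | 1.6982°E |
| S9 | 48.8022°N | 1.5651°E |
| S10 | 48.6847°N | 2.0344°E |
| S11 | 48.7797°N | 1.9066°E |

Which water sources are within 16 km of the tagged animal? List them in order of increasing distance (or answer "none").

none

Distances from 49.2028°N, 1.9188°E:
S3: 49.1875 km
S4: 32.6935 km
S5: 34.7828 km
S6: 42.3621 km
S7: 42.0052 km
S8: 21.6743 km
S9: 51.5073 km
S10: 58.2868 km
S11: 47.1079 km
Threshold 16 km: none within range.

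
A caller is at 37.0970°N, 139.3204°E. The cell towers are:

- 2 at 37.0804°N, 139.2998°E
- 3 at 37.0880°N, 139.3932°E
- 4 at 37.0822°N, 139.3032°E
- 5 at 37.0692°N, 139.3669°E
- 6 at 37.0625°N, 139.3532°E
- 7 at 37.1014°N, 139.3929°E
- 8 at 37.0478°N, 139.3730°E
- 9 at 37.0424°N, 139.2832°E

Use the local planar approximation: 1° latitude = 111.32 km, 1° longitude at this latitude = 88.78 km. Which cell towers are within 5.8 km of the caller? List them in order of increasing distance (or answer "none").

4, 2, 6, 5

Distances from 37.0970°N, 139.3204°E:
2: √((-0.0166·111.32)² + (-0.0206·88.78)²) = √(3.414779 + 3.344758) = 2.5999 km
3: √((-0.0090·111.32)² + (0.0728·88.78)²) = √(1.003764 + 41.772747) = 6.5404 km
4: √((-0.0148·111.32)² + (-0.0172·88.78)²) = √(2.714375 + 2.331778) = 2.2464 km
5: √((-0.0278·111.32)² + (0.0465·88.78)²) = √(9.577143 + 17.042613) = 5.1594 km
6: √((-0.0345·111.32)² + (0.0328·88.78)²) = √(14.749747 + 8.479651) = 4.8197 km
7: √((0.0044·111.32)² + (0.0725·88.78)²) = √(0.239912 + 41.429176) = 6.4552 km
8: √((-0.0492·111.32)² + (0.0526·88.78)²) = √(29.996916 + 21.807294) = 7.1975 km
9: √((-0.0546·111.32)² + (-0.0372·88.78)²) = √(36.942959 + 10.907272) = 6.9174 km
Threshold 5.8 km: 4 (2.2464 km), 2 (2.5999 km), 6 (4.8197 km), 5 (5.1594 km) are within range.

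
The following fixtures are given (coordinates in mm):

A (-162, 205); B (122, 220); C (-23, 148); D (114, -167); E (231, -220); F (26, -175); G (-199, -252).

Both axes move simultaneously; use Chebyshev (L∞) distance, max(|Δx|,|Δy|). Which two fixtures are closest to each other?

Pairwise distances:
A–B: 284 mm
A–C: 139 mm
A–D: 372 mm
A–E: 425 mm
A–F: 380 mm
A–G: 457 mm
B–C: 145 mm
B–D: 387 mm
B–E: 440 mm
B–F: 395 mm
B–G: 472 mm
C–D: 315 mm
C–E: 368 mm
C–F: 323 mm
C–G: 400 mm
D–E: 117 mm
D–F: 88 mm
D–G: 313 mm
E–F: 205 mm
E–G: 430 mm
F–G: 225 mm
Closest pair: D–F at 88 mm.

D and F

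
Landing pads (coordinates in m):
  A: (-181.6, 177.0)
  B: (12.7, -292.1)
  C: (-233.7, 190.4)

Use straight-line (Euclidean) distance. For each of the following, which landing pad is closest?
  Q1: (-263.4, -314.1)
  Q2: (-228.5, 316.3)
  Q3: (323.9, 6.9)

Q1 at (-263.4, -314.1):
  A: 497.9 m
  B: 277.0 m
  C: 505.4 m
  → nearest: B (277.0 m)
Q2 at (-228.5, 316.3):
  A: 147.0 m
  B: 654.5 m
  C: 126.0 m
  → nearest: C (126.0 m)
Q3 at (323.9, 6.9):
  A: 533.4 m
  B: 431.6 m
  C: 587.0 m
  → nearest: B (431.6 m)

Q1→B; Q2→C; Q3→B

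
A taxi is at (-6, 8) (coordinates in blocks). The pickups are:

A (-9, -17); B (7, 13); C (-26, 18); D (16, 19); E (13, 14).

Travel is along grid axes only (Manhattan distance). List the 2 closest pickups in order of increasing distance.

Distances from (-6, 8):
A: 28 blocks
B: 18 blocks
C: 30 blocks
D: 33 blocks
E: 25 blocks
Sorted: B (18 blocks) < E (25 blocks) < A (28 blocks) < C (30 blocks) < …

B, E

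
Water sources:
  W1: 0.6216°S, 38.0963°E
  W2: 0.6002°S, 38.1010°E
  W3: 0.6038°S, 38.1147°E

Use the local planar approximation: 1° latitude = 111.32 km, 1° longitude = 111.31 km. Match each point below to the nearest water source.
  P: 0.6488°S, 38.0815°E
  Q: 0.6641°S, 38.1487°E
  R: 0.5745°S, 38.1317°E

P at 0.6488°S, 38.0815°E:
  W1: 3.4470 km
  W2: 5.8293 km
  W3: 6.2250 km
  → nearest: W1 (3.4470 km)
Q at 0.6641°S, 38.1487°E:
  W1: 7.5102 km
  W2: 8.8764 km
  W3: 7.7060 km
  → nearest: W1 (7.5102 km)
R at 0.5745°S, 38.1317°E:
  W1: 6.5588 km
  W2: 4.4567 km
  W3: 3.7708 km
  → nearest: W3 (3.7708 km)

P→W1; Q→W1; R→W3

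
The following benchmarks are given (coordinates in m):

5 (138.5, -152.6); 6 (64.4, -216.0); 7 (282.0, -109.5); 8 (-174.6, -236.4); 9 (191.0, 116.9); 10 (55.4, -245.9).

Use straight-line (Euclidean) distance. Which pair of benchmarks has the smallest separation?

6 and 10

Pairwise distances:
5–6: 97.5 m
5–7: 149.8 m
5–8: 324.1 m
5–9: 274.6 m
5–10: 124.9 m
6–7: 242.3 m
6–8: 239.9 m
6–9: 356.2 m
6–10: 31.2 m
7–8: 473.9 m
7–9: 244.0 m
7–10: 264.5 m
8–9: 508.4 m
8–10: 230.2 m
9–10: 387.3 m
Closest pair: 6–10 at 31.2 m.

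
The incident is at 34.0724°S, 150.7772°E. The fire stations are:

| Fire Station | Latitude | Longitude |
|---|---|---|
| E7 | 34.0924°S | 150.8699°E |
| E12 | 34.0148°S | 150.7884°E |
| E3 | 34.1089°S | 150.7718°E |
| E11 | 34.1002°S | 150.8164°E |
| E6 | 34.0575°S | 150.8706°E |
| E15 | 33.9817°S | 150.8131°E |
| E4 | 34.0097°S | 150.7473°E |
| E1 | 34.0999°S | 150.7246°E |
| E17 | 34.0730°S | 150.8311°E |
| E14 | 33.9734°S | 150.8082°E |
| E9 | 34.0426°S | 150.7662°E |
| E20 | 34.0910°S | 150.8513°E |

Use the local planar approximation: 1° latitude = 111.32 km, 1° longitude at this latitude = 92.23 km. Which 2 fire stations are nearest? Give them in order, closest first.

Distances from 34.0724°S, 150.7772°E:
E7: √((-0.0200·111.32)² + (0.0927·92.23)²) = √(4.956857 + 73.097729) = 8.8349 km
E12: √((0.0576·111.32)² + (0.0112·92.23)²) = √(41.114154 + 1.067039) = 6.4947 km
E3: √((-0.0365·111.32)² + (-0.0054·92.23)²) = √(16.509432 + 0.248046) = 4.0936 km
E11: √((-0.0278·111.32)² + (0.0392·92.23)²) = √(9.577143 + 13.071233) = 4.7590 km
E6: √((0.0149·111.32)² + (0.0934·92.23)²) = √(2.751180 + 74.205854) = 8.7725 km
E15: √((0.0907·111.32)² + (0.0359·92.23)²) = √(101.943836 + 10.963098) = 10.6258 km
E4: √((0.0627·111.32)² + (-0.0299·92.23)²) = √(48.717105 + 7.604782) = 7.5048 km
E1: √((-0.0275·111.32)² + (-0.0526·92.23)²) = √(9.371558 + 23.535092) = 5.7364 km
E17: √((-0.0006·111.32)² + (0.0539·92.23)²) = √(0.004461 + 24.712800) = 4.9716 km
E14: √((0.0990·111.32)² + (0.0310·92.23)²) = √(121.455388 + 8.174624) = 11.3855 km
E9: √((0.0298·111.32)² + (-0.0110·92.23)²) = √(11.004718 + 1.029271) = 3.4690 km
E20: √((-0.0186·111.32)² + (0.0741·92.23)²) = √(4.287186 + 46.706877) = 7.1410 km
Sorted: E9 (3.4690 km) < E3 (4.0936 km) < E11 (4.7590 km) < E17 (4.9716 km) < …

E9, E3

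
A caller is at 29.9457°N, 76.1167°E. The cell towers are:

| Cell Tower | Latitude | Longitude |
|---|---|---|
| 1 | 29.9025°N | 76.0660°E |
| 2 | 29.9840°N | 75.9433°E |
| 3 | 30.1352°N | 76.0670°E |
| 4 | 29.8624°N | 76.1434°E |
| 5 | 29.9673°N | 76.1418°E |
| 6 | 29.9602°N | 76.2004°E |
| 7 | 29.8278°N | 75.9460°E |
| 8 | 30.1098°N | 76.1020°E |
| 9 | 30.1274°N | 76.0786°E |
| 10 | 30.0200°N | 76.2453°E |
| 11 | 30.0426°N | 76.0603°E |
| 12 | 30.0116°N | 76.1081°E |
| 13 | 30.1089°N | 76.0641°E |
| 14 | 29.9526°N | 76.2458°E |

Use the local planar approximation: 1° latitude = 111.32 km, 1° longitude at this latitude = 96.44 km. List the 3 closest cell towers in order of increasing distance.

Distances from 29.9457°N, 76.1167°E:
1: 6.8581 km
2: 17.2576 km
3: 21.6328 km
4: 9.6238 km
5: 3.4119 km
6: 8.2318 km
7: 21.0538 km
8: 18.3225 km
9: 20.5579 km
10: 14.9072 km
11: 12.0807 km
12: 7.3827 km
13: 18.8623 km
14: 12.4741 km
Sorted: 5 (3.4119 km) < 1 (6.8581 km) < 12 (7.3827 km) < 6 (8.2318 km) < 4 (9.6238 km) < …

5, 1, 12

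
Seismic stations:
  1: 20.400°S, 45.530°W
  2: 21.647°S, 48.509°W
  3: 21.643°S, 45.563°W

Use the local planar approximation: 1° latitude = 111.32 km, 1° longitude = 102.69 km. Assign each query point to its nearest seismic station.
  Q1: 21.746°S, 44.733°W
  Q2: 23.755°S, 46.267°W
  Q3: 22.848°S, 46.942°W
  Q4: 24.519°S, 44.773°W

Q1→3; Q2→3; Q3→3; Q4→3

Q1 at 21.746°S, 44.733°W:
  1: 170.732 km
  2: 387.914 km
  3: 86.000 km
  → nearest: 3 (86.000 km)
Q2 at 23.755°S, 46.267°W:
  1: 381.070 km
  2: 328.744 km
  3: 245.972 km
  → nearest: 3 (245.972 km)
Q3 at 22.848°S, 46.942°W:
  1: 308.686 km
  2: 209.208 km
  3: 195.056 km
  → nearest: 3 (195.056 km)
Q4 at 24.519°S, 44.773°W:
  1: 465.070 km
  2: 499.402 km
  3: 330.275 km
  → nearest: 3 (330.275 km)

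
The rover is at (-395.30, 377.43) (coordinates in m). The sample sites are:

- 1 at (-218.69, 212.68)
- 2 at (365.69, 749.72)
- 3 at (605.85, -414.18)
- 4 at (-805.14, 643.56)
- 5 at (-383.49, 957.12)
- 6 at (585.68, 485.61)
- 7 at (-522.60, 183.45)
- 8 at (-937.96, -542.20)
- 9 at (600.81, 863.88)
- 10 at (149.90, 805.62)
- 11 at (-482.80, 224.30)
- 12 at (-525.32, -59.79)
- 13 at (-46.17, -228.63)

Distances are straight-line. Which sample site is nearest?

Distances from (-395.30, 377.43):
1: √((176.61)² + (-164.75)²) = √(31191.0921 + 27142.5625) = 241.52 m
2: √((760.99)² + (372.29)²) = √(579105.7801 + 138599.8441) = 847.18 m
3: √((1001.15)² + (-791.61)²) = √(1002301.3225 + 626646.3921) = 1276.30 m
4: √((-409.84)² + (266.13)²) = √(167968.8256 + 70825.1769) = 488.67 m
5: √((11.81)² + (579.69)²) = √(139.4761 + 336040.4961) = 579.81 m
6: √((980.98)² + (108.18)²) = √(962321.7604 + 11702.9124) = 986.93 m
7: √((-127.30)² + (-193.98)²) = √(16205.2900 + 37628.2404) = 232.02 m
8: √((-542.66)² + (-919.63)²) = √(294479.8756 + 845719.3369) = 1067.80 m
9: √((996.11)² + (486.45)²) = √(992235.1321 + 236633.6025) = 1108.54 m
10: √((545.20)² + (428.19)²) = √(297243.0400 + 183346.6761) = 693.25 m
11: √((-87.50)² + (-153.13)²) = √(7656.2500 + 23448.7969) = 176.37 m
12: √((-130.02)² + (-437.22)²) = √(16905.2004 + 191161.3284) = 456.14 m
13: √((349.13)² + (-606.06)²) = √(121891.7569 + 367308.7236) = 699.43 m
Minimum: 11 at 176.37 m.

11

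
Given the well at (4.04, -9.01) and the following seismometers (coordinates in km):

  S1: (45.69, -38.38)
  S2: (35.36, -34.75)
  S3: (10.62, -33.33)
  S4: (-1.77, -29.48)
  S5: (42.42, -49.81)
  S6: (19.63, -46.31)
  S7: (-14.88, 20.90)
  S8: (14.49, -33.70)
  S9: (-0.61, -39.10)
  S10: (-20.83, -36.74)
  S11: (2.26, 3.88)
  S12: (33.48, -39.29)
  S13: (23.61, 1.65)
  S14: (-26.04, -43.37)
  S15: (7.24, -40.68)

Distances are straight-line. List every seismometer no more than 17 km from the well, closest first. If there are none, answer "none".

S11

Distances from (4.04, -9.01):
S1: √((41.65)² + (-29.37)²) = √(1734.7225 + 862.5969) = 50.96 km
S2: √((31.32)² + (-25.74)²) = √(980.9424 + 662.5476) = 40.54 km
S3: √((6.58)² + (-24.32)²) = √(43.2964 + 591.4624) = 25.19 km
S4: √((-5.81)² + (-20.47)²) = √(33.7561 + 419.0209) = 21.28 km
S5: √((38.38)² + (-40.80)²) = √(1473.0244 + 1664.6400) = 56.01 km
S6: √((15.59)² + (-37.30)²) = √(243.0481 + 1391.2900) = 40.43 km
S7: √((-18.92)² + (29.91)²) = √(357.9664 + 894.6081) = 35.39 km
S8: √((10.45)² + (-24.69)²) = √(109.2025 + 609.5961) = 26.81 km
S9: √((-4.65)² + (-30.09)²) = √(21.6225 + 905.4081) = 30.45 km
S10: √((-24.87)² + (-27.73)²) = √(618.5169 + 768.9529) = 37.25 km
S11: √((-1.78)² + (12.89)²) = √(3.1684 + 166.1521) = 13.01 km
S12: √((29.44)² + (-30.28)²) = √(866.7136 + 916.8784) = 42.23 km
S13: √((19.57)² + (10.66)²) = √(382.9849 + 113.6356) = 22.28 km
S14: √((-30.08)² + (-34.36)²) = √(904.8064 + 1180.6096) = 45.67 km
S15: √((3.20)² + (-31.67)²) = √(10.2400 + 1002.9889) = 31.83 km
Threshold 17 km: S11 (13.01 km) is within range.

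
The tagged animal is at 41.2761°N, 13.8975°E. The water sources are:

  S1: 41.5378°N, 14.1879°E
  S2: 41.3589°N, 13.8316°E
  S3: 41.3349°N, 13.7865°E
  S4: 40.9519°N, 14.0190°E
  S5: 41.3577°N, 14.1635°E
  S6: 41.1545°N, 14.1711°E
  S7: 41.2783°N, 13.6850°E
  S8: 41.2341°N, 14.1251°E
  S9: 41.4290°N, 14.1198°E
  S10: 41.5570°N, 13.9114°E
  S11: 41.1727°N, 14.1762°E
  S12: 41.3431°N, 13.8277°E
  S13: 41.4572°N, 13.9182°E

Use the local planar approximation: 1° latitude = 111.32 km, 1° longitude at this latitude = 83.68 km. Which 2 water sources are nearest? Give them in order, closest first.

Distances from 41.2761°N, 13.8975°E:
S1: √((0.2617·111.32)² + (0.2904·83.68)²) = √(848.699293 + 590.522660) = 37.9371 km
S2: √((0.0828·111.32)² + (-0.0659·83.68)²) = √(84.958546 + 30.409843) = 10.7410 km
S3: √((0.0588·111.32)² + (-0.1110·83.68)²) = √(42.845089 + 86.275861) = 11.3631 km
S4: √((-0.3242·111.32)² + (0.1215·83.68)²) = √(1302.484058 + 103.370329) = 37.4947 km
S5: √((0.0816·111.32)² + (0.2660·83.68)²) = √(82.513824 + 495.457739) = 24.0410 km
S6: √((-0.1216·111.32)² + (0.2736·83.68)²) = √(183.237157 + 524.174065) = 26.5972 km
S7: √((0.0022·111.32)² + (-0.2125·83.68)²) = √(0.059978 + 316.199524) = 17.7837 km
S8: √((-0.0420·111.32)² + (0.2276·83.68)²) = √(21.859739 + 362.733660) = 19.6111 km
S9: √((0.1529·111.32)² + (0.2223·83.68)²) = √(289.708586 + 346.036785) = 25.2140 km
S10: √((0.2809·111.32)² + (0.0139·83.68)²) = √(977.799642 + 1.352923) = 31.2914 km
S11: √((-0.1034·111.32)² + (0.2787·83.68)²) = √(132.491334 + 543.897773) = 26.0075 km
S12: √((0.0670·111.32)² + (-0.0698·83.68)²) = √(55.628327 + 34.115692) = 9.4733 km
S13: √((0.1811·111.32)² + (0.0207·83.68)²) = √(406.427697 + 3.000434) = 20.2343 km
Sorted: S12 (9.4733 km) < S2 (10.7410 km) < S3 (11.3631 km) < S7 (17.7837 km) < …

S12, S2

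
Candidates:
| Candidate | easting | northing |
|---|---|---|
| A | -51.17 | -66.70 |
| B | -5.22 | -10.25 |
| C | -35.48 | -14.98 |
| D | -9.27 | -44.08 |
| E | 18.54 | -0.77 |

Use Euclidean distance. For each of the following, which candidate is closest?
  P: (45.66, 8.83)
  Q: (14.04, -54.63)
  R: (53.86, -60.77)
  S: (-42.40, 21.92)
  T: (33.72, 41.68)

P at (45.66, 8.83):
  A: 122.80
  B: 54.34
  C: 84.56
  D: 76.27
  E: 28.77
  → nearest: E (28.77)
Q at (14.04, -54.63):
  A: 66.32
  B: 48.38
  C: 63.44
  D: 25.59
  E: 54.05
  → nearest: D (25.59)
R at (53.86, -60.77):
  A: 105.20
  B: 77.73
  C: 100.39
  D: 65.30
  E: 69.62
  → nearest: D (65.30)
S at (-42.40, 21.92):
  A: 89.05
  B: 49.17
  C: 37.54
  D: 73.85
  E: 65.03
  → nearest: C (37.54)
T at (33.72, 41.68):
  A: 137.67
  B: 64.91
  C: 89.44
  D: 95.93
  E: 45.08
  → nearest: E (45.08)

P→E; Q→D; R→D; S→C; T→E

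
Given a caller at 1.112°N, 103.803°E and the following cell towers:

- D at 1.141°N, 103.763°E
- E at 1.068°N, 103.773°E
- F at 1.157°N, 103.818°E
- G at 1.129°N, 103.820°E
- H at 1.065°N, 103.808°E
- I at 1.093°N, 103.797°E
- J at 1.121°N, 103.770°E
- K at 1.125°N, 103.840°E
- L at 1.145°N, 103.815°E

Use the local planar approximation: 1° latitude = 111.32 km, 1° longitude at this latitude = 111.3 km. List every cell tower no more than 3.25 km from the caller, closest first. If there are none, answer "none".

Distances from 1.112°N, 103.803°E:
D: √((0.029·111.32)² + (-0.040·111.3)²) = √(10.42179 + 19.82030) = 5.499 km
E: √((-0.044·111.32)² + (-0.030·111.3)²) = √(23.99119 + 11.14892) = 5.928 km
F: √((0.045·111.32)² + (0.015·111.3)²) = √(25.09409 + 2.78723) = 5.280 km
G: √((0.017·111.32)² + (0.017·111.3)²) = √(3.58133 + 3.58004) = 2.676 km
H: √((-0.047·111.32)² + (0.005·111.3)²) = √(27.37424 + 0.30969) = 5.262 km
I: √((-0.019·111.32)² + (-0.006·111.3)²) = √(4.47356 + 0.44596) = 2.218 km
J: √((0.009·111.32)² + (-0.033·111.3)²) = √(1.00376 + 13.49019) = 3.807 km
K: √((0.013·111.32)² + (0.037·111.3)²) = √(2.09427 + 16.95875) = 4.365 km
L: √((0.033·111.32)² + (0.012·111.3)²) = √(13.49504 + 1.78383) = 3.909 km
Threshold 3.25 km: I (2.218 km), G (2.676 km) are within range.

I, G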